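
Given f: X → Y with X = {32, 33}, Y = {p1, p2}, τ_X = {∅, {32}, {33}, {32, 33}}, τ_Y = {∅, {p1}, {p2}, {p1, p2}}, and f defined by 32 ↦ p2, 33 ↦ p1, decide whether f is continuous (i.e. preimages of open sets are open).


f IS continuous.

Compute f^{-1}(U) for each U ∈ τ_Y:
  U = ∅: f^{-1}(U) = ∅ ∈ τ_X ✓.
  U = {p1}: f^{-1}(U) = {33} ∈ τ_X ✓.
  U = {p2}: f^{-1}(U) = {32} ∈ τ_X ✓.
  U = {p1, p2}: f^{-1}(U) = {32, 33} ∈ τ_X ✓.
Every preimage lies in τ_X, so f IS continuous.


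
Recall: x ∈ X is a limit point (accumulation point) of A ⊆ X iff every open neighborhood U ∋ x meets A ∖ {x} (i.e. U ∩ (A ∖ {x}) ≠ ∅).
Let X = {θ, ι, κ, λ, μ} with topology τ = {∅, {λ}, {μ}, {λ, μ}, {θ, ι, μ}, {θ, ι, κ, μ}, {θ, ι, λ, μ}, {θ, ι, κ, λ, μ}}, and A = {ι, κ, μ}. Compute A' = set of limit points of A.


A' = {θ, ι, κ}

For each x ∈ X, list the open sets U ∈ τ with x ∈ U, then check whether U ∩ (A ∖ {x}) ≠ ∅ for every such U.
  x = θ: opens ∋ x are {θ, ι, μ}, {θ, ι, κ, μ}, {θ, ι, λ, μ}, {θ, ι, κ, λ, μ}; each meets A ∖ {θ}, so x IS a limit point.
  x = ι: opens ∋ x are {θ, ι, μ}, {θ, ι, κ, μ}, {θ, ι, λ, μ}, {θ, ι, κ, λ, μ}; each meets A ∖ {ι}, so x IS a limit point.
  x = κ: opens ∋ x are {θ, ι, κ, μ}, {θ, ι, κ, λ, μ}; each meets A ∖ {κ}, so x IS a limit point.
  x = λ: open {λ} ∋ x has {λ} ∩ (A ∖ {λ}) = ∅, so x is NOT a limit point.
  x = μ: open {μ} ∋ x has {μ} ∩ (A ∖ {μ}) = ∅, so x is NOT a limit point.
Collecting: A' = {θ, ι, κ}.


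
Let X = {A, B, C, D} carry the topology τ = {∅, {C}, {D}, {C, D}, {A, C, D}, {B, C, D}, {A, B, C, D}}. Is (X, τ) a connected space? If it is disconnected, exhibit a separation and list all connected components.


(X, τ) is connected.

Find clopen sets (U ∈ τ with X ∖ U ∈ τ):
  U = ∅, X ∖ U = {A, B, C, D} — both open, so U is clopen.
  U = {A, B, C, D}, X ∖ U = ∅ — both open, so U is clopen.
Only trivial clopens (∅ and X) exist, so (X, τ) is connected.
Compute connected components by grouping points that agree on all clopens:
  component: {A, B, C, D}


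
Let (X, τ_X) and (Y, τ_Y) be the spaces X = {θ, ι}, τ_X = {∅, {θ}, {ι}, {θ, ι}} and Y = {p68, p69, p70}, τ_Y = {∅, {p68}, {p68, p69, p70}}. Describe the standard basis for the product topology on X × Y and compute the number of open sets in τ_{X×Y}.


Basis B = {∅ × ∅, {θ} × {p68}, {ι} × {p68}, {θ, ι} × {p68}, {θ} × {p68, p69, p70}, {ι} × {p68, p69, p70}, {θ, ι} × {p68, p69, p70}}; |τ_{X×Y}| = 9.

Enumerate products U × V with U ∈ τ_X, V ∈ τ_Y (deduplicated):
  ∅ × ∅ = {} (∅)
  {θ} × {p68} = {(θ,p68)}
  {ι} × {p68} = {(ι,p68)}
  {θ, ι} × {p68} = {(θ,p68), (ι,p68)}
  {θ} × {p68, p69, p70} = {(θ,p68), (θ,p69), (θ,p70)}
  {ι} × {p68, p69, p70} = {(ι,p68), (ι,p69), (ι,p70)}
  {θ, ι} × {p68, p69, p70} = {(θ,p68), (θ,p69), (θ,p70), (ι,p68), (ι,p69), (ι,p70)}
These 7 distinct sets form the basis B.
Close under arbitrary unions to get τ_{X×Y}; counting gives |τ_{X×Y}| = 9.


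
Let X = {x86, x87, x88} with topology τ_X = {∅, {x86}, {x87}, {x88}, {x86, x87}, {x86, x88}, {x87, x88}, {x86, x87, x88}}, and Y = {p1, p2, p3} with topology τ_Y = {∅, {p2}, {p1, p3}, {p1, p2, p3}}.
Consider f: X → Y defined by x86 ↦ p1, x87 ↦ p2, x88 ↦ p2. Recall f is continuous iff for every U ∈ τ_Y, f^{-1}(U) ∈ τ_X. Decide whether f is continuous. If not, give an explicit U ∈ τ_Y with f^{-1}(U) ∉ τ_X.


f IS continuous.

Compute f^{-1}(U) for each U ∈ τ_Y:
  U = ∅: f^{-1}(U) = ∅ ∈ τ_X ✓.
  U = {p2}: f^{-1}(U) = {x87, x88} ∈ τ_X ✓.
  U = {p1, p3}: f^{-1}(U) = {x86} ∈ τ_X ✓.
  U = {p1, p2, p3}: f^{-1}(U) = {x86, x87, x88} ∈ τ_X ✓.
Every preimage lies in τ_X, so f IS continuous.


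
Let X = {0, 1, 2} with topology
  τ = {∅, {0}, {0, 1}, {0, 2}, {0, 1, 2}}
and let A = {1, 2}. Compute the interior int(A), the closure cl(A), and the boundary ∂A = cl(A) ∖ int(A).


int(A) = ∅, cl(A) = {1, 2}, ∂A = {1, 2}.

Closed sets in (X, τ) are complements of opens:
  closed(X, τ) = {∅, {1}, {2}, {1, 2}, {0, 1, 2}}.
int(A) = ⋃ {U ∈ τ : U ⊆ A}. Opens contained in A: ∅.
Taking the union of these: int(A) = ∅.
cl(A) = ⋂ {C closed : A ⊆ C}. Closed sets containing A: {1, 2}, {0, 1, 2}.
Intersecting these: cl(A) = {1, 2}.
∂A = cl(A) ∖ int(A) = {1, 2} ∖ ∅ = {1, 2}.


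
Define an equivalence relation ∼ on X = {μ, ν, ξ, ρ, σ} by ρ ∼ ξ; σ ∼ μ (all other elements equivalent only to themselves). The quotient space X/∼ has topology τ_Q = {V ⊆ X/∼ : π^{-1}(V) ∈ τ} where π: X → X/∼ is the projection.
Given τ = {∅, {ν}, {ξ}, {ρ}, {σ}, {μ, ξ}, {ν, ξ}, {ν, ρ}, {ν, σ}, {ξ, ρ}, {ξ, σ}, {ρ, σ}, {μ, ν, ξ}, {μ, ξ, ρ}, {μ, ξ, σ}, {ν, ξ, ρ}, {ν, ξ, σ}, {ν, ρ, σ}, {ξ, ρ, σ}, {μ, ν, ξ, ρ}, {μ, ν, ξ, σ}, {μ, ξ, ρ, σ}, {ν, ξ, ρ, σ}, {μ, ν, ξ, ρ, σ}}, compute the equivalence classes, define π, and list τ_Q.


X/∼ = {[μ=σ], [ν], [ξ=ρ]}; |τ_Q| = 6.

Equivalence classes: [μ=σ], [ν], [ξ=ρ].
Quotient map π: X → X/∼ sends μ ↦ [μ=σ], ν ↦ [ν], ξ ↦ [ξ=ρ], ρ ↦ [ξ=ρ], σ ↦ [μ=σ].
For each subset V ⊆ X/∼, compute π^{-1}(V) ⊆ X and check whether π^{-1}(V) ∈ τ. V is open in τ_Q iff π^{-1}(V) ∈ τ.
  V = {}: π^{-1}(V) = ∅ ∈ τ ✓.
  V = {[μ=σ]}: π^{-1}(V) = {μ, σ} ∉ τ ✗.
  V = {[ν]}: π^{-1}(V) = {ν} ∈ τ ✓.
  V = {[μ=σ], [ν]}: π^{-1}(V) = {μ, ν, σ} ∉ τ ✗.
  V = {[ξ=ρ]}: π^{-1}(V) = {ξ, ρ} ∈ τ ✓.
  V = {[μ=σ], [ξ=ρ]}: π^{-1}(V) = {μ, ξ, ρ, σ} ∈ τ ✓.
  V = {[ν], [ξ=ρ]}: π^{-1}(V) = {ν, ξ, ρ} ∈ τ ✓.
  V = {[μ=σ], [ν], [ξ=ρ]}: π^{-1}(V) = {μ, ν, ξ, ρ, σ} ∈ τ ✓.
Open sets in the quotient: τ_Q = {{}, {[ν]}, {[ξ=ρ]}, {[μ=σ], [ξ=ρ]}, {[ν], [ξ=ρ]}, {[μ=σ], [ν], [ξ=ρ]}} (6 elements).


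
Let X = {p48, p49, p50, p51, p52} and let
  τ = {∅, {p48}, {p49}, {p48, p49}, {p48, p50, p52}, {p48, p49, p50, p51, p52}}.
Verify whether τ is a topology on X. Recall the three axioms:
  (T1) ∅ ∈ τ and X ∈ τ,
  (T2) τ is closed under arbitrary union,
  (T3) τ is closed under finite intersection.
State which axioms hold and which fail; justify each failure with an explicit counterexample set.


τ is NOT a topology on X.

Axiom (T1): ∅ ∈ τ? Yes; X ∈ τ? Yes.
Axiom (T2/T3): check pairwise unions and intersections of members of τ.
Counterexample for (T2): {p49} ∪ {p48, p50, p52} = {p48, p49, p50, p52} ∉ τ. Therefore τ is NOT a topology.


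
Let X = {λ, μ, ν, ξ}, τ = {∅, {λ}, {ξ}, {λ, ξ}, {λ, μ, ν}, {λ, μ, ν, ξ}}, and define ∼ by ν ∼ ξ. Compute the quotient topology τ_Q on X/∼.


X/∼ = {[λ], [μ], [ν=ξ]}; |τ_Q| = 3.

Equivalence classes: [λ], [μ], [ν=ξ].
Quotient map π: X → X/∼ sends λ ↦ [λ], μ ↦ [μ], ν ↦ [ν=ξ], ξ ↦ [ν=ξ].
For each subset V ⊆ X/∼, compute π^{-1}(V) ⊆ X and check whether π^{-1}(V) ∈ τ. V is open in τ_Q iff π^{-1}(V) ∈ τ.
  V = {}: π^{-1}(V) = ∅ ∈ τ ✓.
  V = {[λ]}: π^{-1}(V) = {λ} ∈ τ ✓.
  V = {[μ]}: π^{-1}(V) = {μ} ∉ τ ✗.
  V = {[λ], [μ]}: π^{-1}(V) = {λ, μ} ∉ τ ✗.
  V = {[ν=ξ]}: π^{-1}(V) = {ν, ξ} ∉ τ ✗.
  V = {[λ], [ν=ξ]}: π^{-1}(V) = {λ, ν, ξ} ∉ τ ✗.
  V = {[μ], [ν=ξ]}: π^{-1}(V) = {μ, ν, ξ} ∉ τ ✗.
  V = {[λ], [μ], [ν=ξ]}: π^{-1}(V) = {λ, μ, ν, ξ} ∈ τ ✓.
Open sets in the quotient: τ_Q = {{}, {[λ]}, {[λ], [μ], [ν=ξ]}} (3 elements).


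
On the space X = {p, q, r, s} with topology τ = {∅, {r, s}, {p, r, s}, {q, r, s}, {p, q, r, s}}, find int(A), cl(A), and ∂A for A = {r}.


int(A) = ∅, cl(A) = {p, q, r, s}, ∂A = {p, q, r, s}.

Closed sets in (X, τ) are complements of opens:
  closed(X, τ) = {∅, {p}, {q}, {p, q}, {p, q, r, s}}.
int(A) = ⋃ {U ∈ τ : U ⊆ A}. Opens contained in A: ∅.
Taking the union of these: int(A) = ∅.
cl(A) = ⋂ {C closed : A ⊆ C}. Closed sets containing A: {p, q, r, s}.
Intersecting these: cl(A) = {p, q, r, s}.
∂A = cl(A) ∖ int(A) = {p, q, r, s} ∖ ∅ = {p, q, r, s}.


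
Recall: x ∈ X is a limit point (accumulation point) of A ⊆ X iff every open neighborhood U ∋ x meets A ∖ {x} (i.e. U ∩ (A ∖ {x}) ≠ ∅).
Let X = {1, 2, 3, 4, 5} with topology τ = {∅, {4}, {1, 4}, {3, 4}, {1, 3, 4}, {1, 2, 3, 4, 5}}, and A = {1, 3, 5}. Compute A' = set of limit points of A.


A' = {2, 5}

For each x ∈ X, list the open sets U ∈ τ with x ∈ U, then check whether U ∩ (A ∖ {x}) ≠ ∅ for every such U.
  x = 1: open {1, 4} ∋ x has {1, 4} ∩ (A ∖ {1}) = ∅, so x is NOT a limit point.
  x = 2: opens ∋ x are {1, 2, 3, 4, 5}; each meets A ∖ {2}, so x IS a limit point.
  x = 3: open {3, 4} ∋ x has {3, 4} ∩ (A ∖ {3}) = ∅, so x is NOT a limit point.
  x = 4: open {4} ∋ x has {4} ∩ (A ∖ {4}) = ∅, so x is NOT a limit point.
  x = 5: opens ∋ x are {1, 2, 3, 4, 5}; each meets A ∖ {5}, so x IS a limit point.
Collecting: A' = {2, 5}.


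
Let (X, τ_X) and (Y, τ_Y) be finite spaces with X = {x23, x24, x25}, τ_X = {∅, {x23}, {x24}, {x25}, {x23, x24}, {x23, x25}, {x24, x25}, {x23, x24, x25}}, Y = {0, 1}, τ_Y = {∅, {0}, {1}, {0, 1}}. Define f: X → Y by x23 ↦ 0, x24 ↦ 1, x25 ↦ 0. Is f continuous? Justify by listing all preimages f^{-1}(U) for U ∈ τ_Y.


f IS continuous.

Compute f^{-1}(U) for each U ∈ τ_Y:
  U = ∅: f^{-1}(U) = ∅ ∈ τ_X ✓.
  U = {0}: f^{-1}(U) = {x23, x25} ∈ τ_X ✓.
  U = {1}: f^{-1}(U) = {x24} ∈ τ_X ✓.
  U = {0, 1}: f^{-1}(U) = {x23, x24, x25} ∈ τ_X ✓.
Every preimage lies in τ_X, so f IS continuous.


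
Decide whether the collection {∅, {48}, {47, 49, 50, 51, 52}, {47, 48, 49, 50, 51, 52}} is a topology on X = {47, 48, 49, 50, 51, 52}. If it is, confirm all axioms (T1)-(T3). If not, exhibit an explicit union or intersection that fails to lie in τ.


τ IS a topology on X.

Axiom (T1): ∅ ∈ τ? Yes; X ∈ τ? Yes.
Axiom (T2/T3): check pairwise unions and intersections of members of τ.
All pairwise intersections and unions checked — each lies in τ. Therefore τ satisfies (T1), (T2), (T3): it IS a topology on X.


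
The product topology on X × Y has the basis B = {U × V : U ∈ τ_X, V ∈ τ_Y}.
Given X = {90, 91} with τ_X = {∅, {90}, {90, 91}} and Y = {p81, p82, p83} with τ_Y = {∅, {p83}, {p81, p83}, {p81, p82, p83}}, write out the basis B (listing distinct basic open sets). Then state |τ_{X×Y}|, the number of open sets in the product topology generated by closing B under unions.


Basis B = {∅ × ∅, {90} × {p83}, {90} × {p81, p83}, {90, 91} × {p83}, {90} × {p81, p82, p83}, {90, 91} × {p81, p83}, {90, 91} × {p81, p82, p83}}; |τ_{X×Y}| = 10.

Enumerate products U × V with U ∈ τ_X, V ∈ τ_Y (deduplicated):
  ∅ × ∅ = {} (∅)
  {90} × {p83} = {(90,p83)}
  {90} × {p81, p83} = {(90,p81), (90,p83)}
  {90, 91} × {p83} = {(90,p83), (91,p83)}
  {90} × {p81, p82, p83} = {(90,p81), (90,p82), (90,p83)}
  {90, 91} × {p81, p83} = {(90,p81), (90,p83), (91,p81), (91,p83)}
  {90, 91} × {p81, p82, p83} = {(90,p81), (90,p82), (90,p83), (91,p81), (91,p82), (91,p83)}
These 7 distinct sets form the basis B.
Close under arbitrary unions to get τ_{X×Y}; counting gives |τ_{X×Y}| = 10.


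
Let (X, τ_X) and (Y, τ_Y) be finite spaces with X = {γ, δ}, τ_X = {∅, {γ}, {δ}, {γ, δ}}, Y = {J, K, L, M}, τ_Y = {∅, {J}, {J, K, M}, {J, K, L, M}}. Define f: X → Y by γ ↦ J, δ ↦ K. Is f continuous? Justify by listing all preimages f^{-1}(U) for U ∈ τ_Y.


f IS continuous.

Compute f^{-1}(U) for each U ∈ τ_Y:
  U = ∅: f^{-1}(U) = ∅ ∈ τ_X ✓.
  U = {J}: f^{-1}(U) = {γ} ∈ τ_X ✓.
  U = {J, K, M}: f^{-1}(U) = {γ, δ} ∈ τ_X ✓.
  U = {J, K, L, M}: f^{-1}(U) = {γ, δ} ∈ τ_X ✓.
Every preimage lies in τ_X, so f IS continuous.


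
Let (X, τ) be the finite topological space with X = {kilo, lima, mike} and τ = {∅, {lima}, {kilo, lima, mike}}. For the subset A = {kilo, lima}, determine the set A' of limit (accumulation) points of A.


A' = {kilo, mike}

For each x ∈ X, list the open sets U ∈ τ with x ∈ U, then check whether U ∩ (A ∖ {x}) ≠ ∅ for every such U.
  x = kilo: opens ∋ x are {kilo, lima, mike}; each meets A ∖ {kilo}, so x IS a limit point.
  x = lima: open {lima} ∋ x has {lima} ∩ (A ∖ {lima}) = ∅, so x is NOT a limit point.
  x = mike: opens ∋ x are {kilo, lima, mike}; each meets A ∖ {mike}, so x IS a limit point.
Collecting: A' = {kilo, mike}.


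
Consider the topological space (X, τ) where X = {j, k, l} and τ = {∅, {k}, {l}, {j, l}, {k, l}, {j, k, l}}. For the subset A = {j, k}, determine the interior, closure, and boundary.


int(A) = {k}, cl(A) = {j, k}, ∂A = {j}.

Closed sets in (X, τ) are complements of opens:
  closed(X, τ) = {∅, {j}, {k}, {j, k}, {j, l}, {j, k, l}}.
int(A) = ⋃ {U ∈ τ : U ⊆ A}. Opens contained in A: ∅, {k}.
Taking the union of these: int(A) = {k}.
cl(A) = ⋂ {C closed : A ⊆ C}. Closed sets containing A: {j, k}, {j, k, l}.
Intersecting these: cl(A) = {j, k}.
∂A = cl(A) ∖ int(A) = {j, k} ∖ {k} = {j}.


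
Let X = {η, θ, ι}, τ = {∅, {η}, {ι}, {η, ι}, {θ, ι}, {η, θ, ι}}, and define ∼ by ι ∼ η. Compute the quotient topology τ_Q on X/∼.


X/∼ = {[η=ι], [θ]}; |τ_Q| = 3.

Equivalence classes: [η=ι], [θ].
Quotient map π: X → X/∼ sends η ↦ [η=ι], θ ↦ [θ], ι ↦ [η=ι].
For each subset V ⊆ X/∼, compute π^{-1}(V) ⊆ X and check whether π^{-1}(V) ∈ τ. V is open in τ_Q iff π^{-1}(V) ∈ τ.
  V = {}: π^{-1}(V) = ∅ ∈ τ ✓.
  V = {[η=ι]}: π^{-1}(V) = {η, ι} ∈ τ ✓.
  V = {[θ]}: π^{-1}(V) = {θ} ∉ τ ✗.
  V = {[η=ι], [θ]}: π^{-1}(V) = {η, θ, ι} ∈ τ ✓.
Open sets in the quotient: τ_Q = {{}, {[η=ι]}, {[η=ι], [θ]}} (3 elements).


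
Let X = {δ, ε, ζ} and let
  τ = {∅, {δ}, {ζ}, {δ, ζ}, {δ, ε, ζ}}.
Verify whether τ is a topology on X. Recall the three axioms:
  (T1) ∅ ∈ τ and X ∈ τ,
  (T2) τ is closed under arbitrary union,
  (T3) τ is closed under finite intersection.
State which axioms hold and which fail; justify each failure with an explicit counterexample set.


τ IS a topology on X.

Axiom (T1): ∅ ∈ τ? Yes; X ∈ τ? Yes.
Axiom (T2/T3): check pairwise unions and intersections of members of τ.
All pairwise intersections and unions checked — each lies in τ. Therefore τ satisfies (T1), (T2), (T3): it IS a topology on X.


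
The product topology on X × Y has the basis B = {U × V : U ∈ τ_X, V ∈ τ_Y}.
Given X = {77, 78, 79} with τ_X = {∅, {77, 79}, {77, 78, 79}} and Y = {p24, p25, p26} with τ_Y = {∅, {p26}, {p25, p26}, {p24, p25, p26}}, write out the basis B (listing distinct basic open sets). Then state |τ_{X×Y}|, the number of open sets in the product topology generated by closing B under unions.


Basis B = {∅ × ∅, {77, 79} × {p26}, {77, 78, 79} × {p26}, {77, 79} × {p25, p26}, {77, 79} × {p24, p25, p26}, {77, 78, 79} × {p25, p26}, {77, 78, 79} × {p24, p25, p26}}; |τ_{X×Y}| = 10.

Enumerate products U × V with U ∈ τ_X, V ∈ τ_Y (deduplicated):
  ∅ × ∅ = {} (∅)
  {77, 79} × {p26} = {(77,p26), (79,p26)}
  {77, 78, 79} × {p26} = {(77,p26), (78,p26), (79,p26)}
  {77, 79} × {p25, p26} = {(77,p25), (77,p26), (79,p25), (79,p26)}
  {77, 79} × {p24, p25, p26} = {(77,p24), (77,p25), (77,p26), (79,p24), (79,p25), (79,p26)}
  {77, 78, 79} × {p25, p26} = {(77,p25), (77,p26), (78,p25), (78,p26), (79,p25), (79,p26)}
  {77, 78, 79} × {p24, p25, p26} = {(77,p24), (77,p25), (77,p26), (78,p24), (78,p25), (78,p26), (79,p24), (79,p25), (79,p26)}
These 7 distinct sets form the basis B.
Close under arbitrary unions to get τ_{X×Y}; counting gives |τ_{X×Y}| = 10.


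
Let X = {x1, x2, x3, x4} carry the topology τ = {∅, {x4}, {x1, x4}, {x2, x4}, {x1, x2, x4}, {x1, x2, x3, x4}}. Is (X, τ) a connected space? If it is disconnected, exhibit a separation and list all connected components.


(X, τ) is connected.

Find clopen sets (U ∈ τ with X ∖ U ∈ τ):
  U = ∅, X ∖ U = {x1, x2, x3, x4} — both open, so U is clopen.
  U = {x1, x2, x3, x4}, X ∖ U = ∅ — both open, so U is clopen.
Only trivial clopens (∅ and X) exist, so (X, τ) is connected.
Compute connected components by grouping points that agree on all clopens:
  component: {x1, x2, x3, x4}


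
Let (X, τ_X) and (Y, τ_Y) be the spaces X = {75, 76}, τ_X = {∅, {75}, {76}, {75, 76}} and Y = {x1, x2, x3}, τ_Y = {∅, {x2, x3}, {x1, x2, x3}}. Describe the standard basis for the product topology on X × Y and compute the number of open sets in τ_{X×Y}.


Basis B = {∅ × ∅, {75} × {x2, x3}, {76} × {x2, x3}, {75} × {x1, x2, x3}, {76} × {x1, x2, x3}, {75, 76} × {x2, x3}, {75, 76} × {x1, x2, x3}}; |τ_{X×Y}| = 9.

Enumerate products U × V with U ∈ τ_X, V ∈ τ_Y (deduplicated):
  ∅ × ∅ = {} (∅)
  {75} × {x2, x3} = {(75,x2), (75,x3)}
  {76} × {x2, x3} = {(76,x2), (76,x3)}
  {75} × {x1, x2, x3} = {(75,x1), (75,x2), (75,x3)}
  {76} × {x1, x2, x3} = {(76,x1), (76,x2), (76,x3)}
  {75, 76} × {x2, x3} = {(75,x2), (75,x3), (76,x2), (76,x3)}
  {75, 76} × {x1, x2, x3} = {(75,x1), (75,x2), (75,x3), (76,x1), (76,x2), (76,x3)}
These 7 distinct sets form the basis B.
Close under arbitrary unions to get τ_{X×Y}; counting gives |τ_{X×Y}| = 9.


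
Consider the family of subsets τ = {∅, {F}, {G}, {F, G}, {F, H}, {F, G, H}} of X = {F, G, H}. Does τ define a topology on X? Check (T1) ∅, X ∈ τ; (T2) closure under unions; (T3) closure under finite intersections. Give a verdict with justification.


τ IS a topology on X.

Axiom (T1): ∅ ∈ τ? Yes; X ∈ τ? Yes.
Axiom (T2/T3): check pairwise unions and intersections of members of τ.
All pairwise intersections and unions checked — each lies in τ. Therefore τ satisfies (T1), (T2), (T3): it IS a topology on X.


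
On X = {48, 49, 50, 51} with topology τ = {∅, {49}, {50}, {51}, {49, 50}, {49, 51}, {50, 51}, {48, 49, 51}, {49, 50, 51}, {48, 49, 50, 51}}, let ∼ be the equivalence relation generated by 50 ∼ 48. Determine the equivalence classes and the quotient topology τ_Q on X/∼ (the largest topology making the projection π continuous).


X/∼ = {[48=50], [49], [51]}; |τ_Q| = 5.

Equivalence classes: [48=50], [49], [51].
Quotient map π: X → X/∼ sends 48 ↦ [48=50], 49 ↦ [49], 50 ↦ [48=50], 51 ↦ [51].
For each subset V ⊆ X/∼, compute π^{-1}(V) ⊆ X and check whether π^{-1}(V) ∈ τ. V is open in τ_Q iff π^{-1}(V) ∈ τ.
  V = {}: π^{-1}(V) = ∅ ∈ τ ✓.
  V = {[48=50]}: π^{-1}(V) = {48, 50} ∉ τ ✗.
  V = {[49]}: π^{-1}(V) = {49} ∈ τ ✓.
  V = {[48=50], [49]}: π^{-1}(V) = {48, 49, 50} ∉ τ ✗.
  V = {[51]}: π^{-1}(V) = {51} ∈ τ ✓.
  V = {[48=50], [51]}: π^{-1}(V) = {48, 50, 51} ∉ τ ✗.
  V = {[49], [51]}: π^{-1}(V) = {49, 51} ∈ τ ✓.
  V = {[48=50], [49], [51]}: π^{-1}(V) = {48, 49, 50, 51} ∈ τ ✓.
Open sets in the quotient: τ_Q = {{}, {[49]}, {[51]}, {[49], [51]}, {[48=50], [49], [51]}} (5 elements).


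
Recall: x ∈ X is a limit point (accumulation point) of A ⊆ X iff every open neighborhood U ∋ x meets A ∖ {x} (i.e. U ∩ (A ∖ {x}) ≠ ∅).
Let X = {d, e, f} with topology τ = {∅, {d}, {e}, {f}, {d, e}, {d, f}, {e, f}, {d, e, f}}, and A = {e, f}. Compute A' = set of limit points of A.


A' = ∅

For each x ∈ X, list the open sets U ∈ τ with x ∈ U, then check whether U ∩ (A ∖ {x}) ≠ ∅ for every such U.
  x = d: open {d} ∋ x has {d} ∩ (A ∖ {d}) = ∅, so x is NOT a limit point.
  x = e: open {e} ∋ x has {e} ∩ (A ∖ {e}) = ∅, so x is NOT a limit point.
  x = f: open {f} ∋ x has {f} ∩ (A ∖ {f}) = ∅, so x is NOT a limit point.
Collecting: A' = ∅.


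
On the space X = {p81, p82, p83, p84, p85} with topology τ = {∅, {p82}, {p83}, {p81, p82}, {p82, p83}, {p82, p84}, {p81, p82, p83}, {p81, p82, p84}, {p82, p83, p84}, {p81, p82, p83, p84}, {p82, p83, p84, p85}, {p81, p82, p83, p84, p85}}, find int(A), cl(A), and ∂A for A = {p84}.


int(A) = ∅, cl(A) = {p84, p85}, ∂A = {p84, p85}.

Closed sets in (X, τ) are complements of opens:
  closed(X, τ) = {∅, {p81}, {p85}, {p81, p85}, {p83, p85}, {p84, p85}, {p81, p83, p85}, {p81, p84, p85}, {p83, p84, p85}, {p81, p82, p84, p85}, {p81, p83, p84, p85}, {p81, p82, p83, p84, p85}}.
int(A) = ⋃ {U ∈ τ : U ⊆ A}. Opens contained in A: ∅.
Taking the union of these: int(A) = ∅.
cl(A) = ⋂ {C closed : A ⊆ C}. Closed sets containing A: {p84, p85}, {p81, p84, p85}, {p83, p84, p85}, {p81, p82, p84, p85}, {p81, p83, p84, p85}, {p81, p82, p83, p84, p85}.
Intersecting these: cl(A) = {p84, p85}.
∂A = cl(A) ∖ int(A) = {p84, p85} ∖ ∅ = {p84, p85}.


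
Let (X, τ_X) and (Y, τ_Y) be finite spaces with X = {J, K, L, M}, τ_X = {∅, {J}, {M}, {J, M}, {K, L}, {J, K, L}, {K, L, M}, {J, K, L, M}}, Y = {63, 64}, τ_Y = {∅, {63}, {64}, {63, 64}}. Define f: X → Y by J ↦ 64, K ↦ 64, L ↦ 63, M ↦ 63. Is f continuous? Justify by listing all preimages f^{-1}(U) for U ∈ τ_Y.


f is NOT continuous.

Compute f^{-1}(U) for each U ∈ τ_Y:
  U = ∅: f^{-1}(U) = ∅ ∈ τ_X ✓.
  U = {63}: f^{-1}(U) = {L, M} ∉ τ_X ✗.
  U = {64}: f^{-1}(U) = {J, K} ∉ τ_X ✗.
  U = {63, 64}: f^{-1}(U) = {J, K, L, M} ∈ τ_X ✓.
Found U = {63} with f^{-1}(U) = {L, M} not in τ_X. Therefore f is NOT continuous.


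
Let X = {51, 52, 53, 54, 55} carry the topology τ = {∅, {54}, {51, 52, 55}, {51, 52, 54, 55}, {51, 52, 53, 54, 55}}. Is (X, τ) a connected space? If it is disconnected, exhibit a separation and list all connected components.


(X, τ) is connected.

Find clopen sets (U ∈ τ with X ∖ U ∈ τ):
  U = ∅, X ∖ U = {51, 52, 53, 54, 55} — both open, so U is clopen.
  U = {51, 52, 53, 54, 55}, X ∖ U = ∅ — both open, so U is clopen.
Only trivial clopens (∅ and X) exist, so (X, τ) is connected.
Compute connected components by grouping points that agree on all clopens:
  component: {51, 52, 53, 54, 55}


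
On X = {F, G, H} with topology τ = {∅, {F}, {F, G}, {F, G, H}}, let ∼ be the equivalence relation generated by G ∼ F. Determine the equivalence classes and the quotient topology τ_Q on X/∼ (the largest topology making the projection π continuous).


X/∼ = {[F=G], [H]}; |τ_Q| = 3.

Equivalence classes: [F=G], [H].
Quotient map π: X → X/∼ sends F ↦ [F=G], G ↦ [F=G], H ↦ [H].
For each subset V ⊆ X/∼, compute π^{-1}(V) ⊆ X and check whether π^{-1}(V) ∈ τ. V is open in τ_Q iff π^{-1}(V) ∈ τ.
  V = {}: π^{-1}(V) = ∅ ∈ τ ✓.
  V = {[F=G]}: π^{-1}(V) = {F, G} ∈ τ ✓.
  V = {[H]}: π^{-1}(V) = {H} ∉ τ ✗.
  V = {[F=G], [H]}: π^{-1}(V) = {F, G, H} ∈ τ ✓.
Open sets in the quotient: τ_Q = {{}, {[F=G]}, {[F=G], [H]}} (3 elements).


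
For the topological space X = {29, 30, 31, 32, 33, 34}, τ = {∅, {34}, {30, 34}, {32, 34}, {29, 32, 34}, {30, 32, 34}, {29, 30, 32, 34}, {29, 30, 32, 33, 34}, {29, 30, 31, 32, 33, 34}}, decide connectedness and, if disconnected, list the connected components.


(X, τ) is connected.

Find clopen sets (U ∈ τ with X ∖ U ∈ τ):
  U = ∅, X ∖ U = {29, 30, 31, 32, 33, 34} — both open, so U is clopen.
  U = {29, 30, 31, 32, 33, 34}, X ∖ U = ∅ — both open, so U is clopen.
Only trivial clopens (∅ and X) exist, so (X, τ) is connected.
Compute connected components by grouping points that agree on all clopens:
  component: {29, 30, 31, 32, 33, 34}


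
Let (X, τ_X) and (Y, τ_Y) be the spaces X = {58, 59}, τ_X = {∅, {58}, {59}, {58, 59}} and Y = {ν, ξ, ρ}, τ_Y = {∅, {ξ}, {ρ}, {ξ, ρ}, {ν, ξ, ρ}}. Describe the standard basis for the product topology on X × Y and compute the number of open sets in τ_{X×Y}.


Basis B = {∅ × ∅, {58} × {ξ}, {58} × {ρ}, {59} × {ξ}, {59} × {ρ}, {58} × {ξ, ρ}, {58, 59} × {ξ}, {58, 59} × {ρ}, {59} × {ξ, ρ}, {58} × {ν, ξ, ρ}, {59} × {ν, ξ, ρ}, {58, 59} × {ξ, ρ}, {58, 59} × {ν, ξ, ρ}}; |τ_{X×Y}| = 25.

Enumerate products U × V with U ∈ τ_X, V ∈ τ_Y (deduplicated):
  ∅ × ∅ = {} (∅)
  {58} × {ξ} = {(58,ξ)}
  {58} × {ρ} = {(58,ρ)}
  {59} × {ξ} = {(59,ξ)}
  {59} × {ρ} = {(59,ρ)}
  {58} × {ξ, ρ} = {(58,ξ), (58,ρ)}
  {58, 59} × {ξ} = {(58,ξ), (59,ξ)}
  {58, 59} × {ρ} = {(58,ρ), (59,ρ)}
  {59} × {ξ, ρ} = {(59,ξ), (59,ρ)}
  {58} × {ν, ξ, ρ} = {(58,ν), (58,ξ), (58,ρ)}
  {59} × {ν, ξ, ρ} = {(59,ν), (59,ξ), (59,ρ)}
  {58, 59} × {ξ, ρ} = {(58,ξ), (58,ρ), (59,ξ), (59,ρ)}
  {58, 59} × {ν, ξ, ρ} = {(58,ν), (58,ξ), (58,ρ), (59,ν), (59,ξ), (59,ρ)}
These 13 distinct sets form the basis B.
Close under arbitrary unions to get τ_{X×Y}; counting gives |τ_{X×Y}| = 25.


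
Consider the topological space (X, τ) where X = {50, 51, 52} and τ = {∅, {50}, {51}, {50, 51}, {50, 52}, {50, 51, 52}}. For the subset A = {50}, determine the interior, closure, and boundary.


int(A) = {50}, cl(A) = {50, 52}, ∂A = {52}.

Closed sets in (X, τ) are complements of opens:
  closed(X, τ) = {∅, {51}, {52}, {50, 52}, {51, 52}, {50, 51, 52}}.
int(A) = ⋃ {U ∈ τ : U ⊆ A}. Opens contained in A: ∅, {50}.
Taking the union of these: int(A) = {50}.
cl(A) = ⋂ {C closed : A ⊆ C}. Closed sets containing A: {50, 52}, {50, 51, 52}.
Intersecting these: cl(A) = {50, 52}.
∂A = cl(A) ∖ int(A) = {50, 52} ∖ {50} = {52}.


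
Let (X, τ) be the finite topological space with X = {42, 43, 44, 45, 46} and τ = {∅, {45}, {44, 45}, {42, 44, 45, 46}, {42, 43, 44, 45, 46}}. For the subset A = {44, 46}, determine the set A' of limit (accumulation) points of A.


A' = {42, 43, 46}

For each x ∈ X, list the open sets U ∈ τ with x ∈ U, then check whether U ∩ (A ∖ {x}) ≠ ∅ for every such U.
  x = 42: opens ∋ x are {42, 44, 45, 46}, {42, 43, 44, 45, 46}; each meets A ∖ {42}, so x IS a limit point.
  x = 43: opens ∋ x are {42, 43, 44, 45, 46}; each meets A ∖ {43}, so x IS a limit point.
  x = 44: open {44, 45} ∋ x has {44, 45} ∩ (A ∖ {44}) = ∅, so x is NOT a limit point.
  x = 45: open {45} ∋ x has {45} ∩ (A ∖ {45}) = ∅, so x is NOT a limit point.
  x = 46: opens ∋ x are {42, 44, 45, 46}, {42, 43, 44, 45, 46}; each meets A ∖ {46}, so x IS a limit point.
Collecting: A' = {42, 43, 46}.


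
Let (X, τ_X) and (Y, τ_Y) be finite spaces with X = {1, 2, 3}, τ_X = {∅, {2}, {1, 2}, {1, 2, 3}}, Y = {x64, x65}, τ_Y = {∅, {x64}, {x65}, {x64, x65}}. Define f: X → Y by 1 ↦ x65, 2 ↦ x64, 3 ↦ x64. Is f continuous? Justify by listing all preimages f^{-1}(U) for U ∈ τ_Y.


f is NOT continuous.

Compute f^{-1}(U) for each U ∈ τ_Y:
  U = ∅: f^{-1}(U) = ∅ ∈ τ_X ✓.
  U = {x64}: f^{-1}(U) = {2, 3} ∉ τ_X ✗.
  U = {x65}: f^{-1}(U) = {1} ∉ τ_X ✗.
  U = {x64, x65}: f^{-1}(U) = {1, 2, 3} ∈ τ_X ✓.
Found U = {x64} with f^{-1}(U) = {2, 3} not in τ_X. Therefore f is NOT continuous.


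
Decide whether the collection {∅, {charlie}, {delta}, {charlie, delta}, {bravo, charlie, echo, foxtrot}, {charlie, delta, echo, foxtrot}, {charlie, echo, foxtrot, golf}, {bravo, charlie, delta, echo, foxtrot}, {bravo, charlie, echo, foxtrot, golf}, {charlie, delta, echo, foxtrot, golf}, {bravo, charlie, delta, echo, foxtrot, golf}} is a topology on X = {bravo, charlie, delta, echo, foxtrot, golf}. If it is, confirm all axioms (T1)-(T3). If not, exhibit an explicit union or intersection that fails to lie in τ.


τ is NOT a topology on X.

Axiom (T1): ∅ ∈ τ? Yes; X ∈ τ? Yes.
Axiom (T2/T3): check pairwise unions and intersections of members of τ.
Counterexample for (T3): {bravo, charlie, echo, foxtrot} ∩ {charlie, delta, echo, foxtrot} = {charlie, echo, foxtrot} ∉ τ. Therefore τ is NOT a topology.


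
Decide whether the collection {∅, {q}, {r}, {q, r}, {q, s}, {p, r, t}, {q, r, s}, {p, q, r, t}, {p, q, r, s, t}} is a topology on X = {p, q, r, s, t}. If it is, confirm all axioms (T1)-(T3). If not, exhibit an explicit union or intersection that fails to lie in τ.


τ IS a topology on X.

Axiom (T1): ∅ ∈ τ? Yes; X ∈ τ? Yes.
Axiom (T2/T3): check pairwise unions and intersections of members of τ.
All pairwise intersections and unions checked — each lies in τ. Therefore τ satisfies (T1), (T2), (T3): it IS a topology on X.


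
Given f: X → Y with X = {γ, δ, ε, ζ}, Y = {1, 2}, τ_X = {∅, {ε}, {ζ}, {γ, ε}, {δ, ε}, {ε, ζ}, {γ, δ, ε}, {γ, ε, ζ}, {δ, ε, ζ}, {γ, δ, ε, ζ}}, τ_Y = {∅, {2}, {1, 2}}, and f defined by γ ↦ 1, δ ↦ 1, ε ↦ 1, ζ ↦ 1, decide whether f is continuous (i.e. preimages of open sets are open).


f IS continuous.

Compute f^{-1}(U) for each U ∈ τ_Y:
  U = ∅: f^{-1}(U) = ∅ ∈ τ_X ✓.
  U = {2}: f^{-1}(U) = ∅ ∈ τ_X ✓.
  U = {1, 2}: f^{-1}(U) = {γ, δ, ε, ζ} ∈ τ_X ✓.
Every preimage lies in τ_X, so f IS continuous.


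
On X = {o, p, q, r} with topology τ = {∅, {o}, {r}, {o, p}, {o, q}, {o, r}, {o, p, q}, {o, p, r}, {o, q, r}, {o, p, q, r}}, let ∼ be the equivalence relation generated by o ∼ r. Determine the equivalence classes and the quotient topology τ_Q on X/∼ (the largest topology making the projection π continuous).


X/∼ = {[o=r], [p], [q]}; |τ_Q| = 5.

Equivalence classes: [o=r], [p], [q].
Quotient map π: X → X/∼ sends o ↦ [o=r], p ↦ [p], q ↦ [q], r ↦ [o=r].
For each subset V ⊆ X/∼, compute π^{-1}(V) ⊆ X and check whether π^{-1}(V) ∈ τ. V is open in τ_Q iff π^{-1}(V) ∈ τ.
  V = {}: π^{-1}(V) = ∅ ∈ τ ✓.
  V = {[o=r]}: π^{-1}(V) = {o, r} ∈ τ ✓.
  V = {[p]}: π^{-1}(V) = {p} ∉ τ ✗.
  V = {[o=r], [p]}: π^{-1}(V) = {o, p, r} ∈ τ ✓.
  V = {[q]}: π^{-1}(V) = {q} ∉ τ ✗.
  V = {[o=r], [q]}: π^{-1}(V) = {o, q, r} ∈ τ ✓.
  V = {[p], [q]}: π^{-1}(V) = {p, q} ∉ τ ✗.
  V = {[o=r], [p], [q]}: π^{-1}(V) = {o, p, q, r} ∈ τ ✓.
Open sets in the quotient: τ_Q = {{}, {[o=r]}, {[o=r], [p]}, {[o=r], [q]}, {[o=r], [p], [q]}} (5 elements).


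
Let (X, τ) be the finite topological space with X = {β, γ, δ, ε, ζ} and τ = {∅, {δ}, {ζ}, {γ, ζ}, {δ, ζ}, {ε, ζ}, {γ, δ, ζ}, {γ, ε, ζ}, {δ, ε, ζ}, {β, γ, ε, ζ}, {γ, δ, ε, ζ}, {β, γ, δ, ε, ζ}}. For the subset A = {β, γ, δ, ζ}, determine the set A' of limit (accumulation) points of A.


A' = {β, γ, ε}

For each x ∈ X, list the open sets U ∈ τ with x ∈ U, then check whether U ∩ (A ∖ {x}) ≠ ∅ for every such U.
  x = β: opens ∋ x are {β, γ, ε, ζ}, {β, γ, δ, ε, ζ}; each meets A ∖ {β}, so x IS a limit point.
  x = γ: opens ∋ x are {γ, ζ}, {γ, δ, ζ}, {γ, ε, ζ}, {β, γ, ε, ζ}, {γ, δ, ε, ζ}, {β, γ, δ, ε, ζ}; each meets A ∖ {γ}, so x IS a limit point.
  x = δ: open {δ} ∋ x has {δ} ∩ (A ∖ {δ}) = ∅, so x is NOT a limit point.
  x = ε: opens ∋ x are {ε, ζ}, {γ, ε, ζ}, {δ, ε, ζ}, {β, γ, ε, ζ}, {γ, δ, ε, ζ}, {β, γ, δ, ε, ζ}; each meets A ∖ {ε}, so x IS a limit point.
  x = ζ: open {ζ} ∋ x has {ζ} ∩ (A ∖ {ζ}) = ∅, so x is NOT a limit point.
Collecting: A' = {β, γ, ε}.


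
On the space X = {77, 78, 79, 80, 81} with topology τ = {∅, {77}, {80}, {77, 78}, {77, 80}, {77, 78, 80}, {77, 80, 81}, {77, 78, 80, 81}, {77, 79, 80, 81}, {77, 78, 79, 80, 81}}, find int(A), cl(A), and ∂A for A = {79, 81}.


int(A) = ∅, cl(A) = {79, 81}, ∂A = {79, 81}.

Closed sets in (X, τ) are complements of opens:
  closed(X, τ) = {∅, {78}, {79}, {78, 79}, {79, 81}, {78, 79, 81}, {79, 80, 81}, {77, 78, 79, 81}, {78, 79, 80, 81}, {77, 78, 79, 80, 81}}.
int(A) = ⋃ {U ∈ τ : U ⊆ A}. Opens contained in A: ∅.
Taking the union of these: int(A) = ∅.
cl(A) = ⋂ {C closed : A ⊆ C}. Closed sets containing A: {79, 81}, {78, 79, 81}, {79, 80, 81}, {77, 78, 79, 81}, {78, 79, 80, 81}, {77, 78, 79, 80, 81}.
Intersecting these: cl(A) = {79, 81}.
∂A = cl(A) ∖ int(A) = {79, 81} ∖ ∅ = {79, 81}.


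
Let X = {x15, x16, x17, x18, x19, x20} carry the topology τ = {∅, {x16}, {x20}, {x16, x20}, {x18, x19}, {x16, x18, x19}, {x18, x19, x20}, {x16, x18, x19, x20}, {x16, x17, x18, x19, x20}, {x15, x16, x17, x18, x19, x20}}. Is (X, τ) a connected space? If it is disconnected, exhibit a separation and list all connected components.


(X, τ) is connected.

Find clopen sets (U ∈ τ with X ∖ U ∈ τ):
  U = ∅, X ∖ U = {x15, x16, x17, x18, x19, x20} — both open, so U is clopen.
  U = {x15, x16, x17, x18, x19, x20}, X ∖ U = ∅ — both open, so U is clopen.
Only trivial clopens (∅ and X) exist, so (X, τ) is connected.
Compute connected components by grouping points that agree on all clopens:
  component: {x15, x16, x17, x18, x19, x20}


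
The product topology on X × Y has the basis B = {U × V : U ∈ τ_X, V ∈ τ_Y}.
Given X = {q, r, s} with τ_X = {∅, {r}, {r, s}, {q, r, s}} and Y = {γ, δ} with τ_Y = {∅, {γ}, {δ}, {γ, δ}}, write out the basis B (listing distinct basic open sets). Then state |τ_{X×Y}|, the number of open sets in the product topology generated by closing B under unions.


Basis B = {∅ × ∅, {r} × {γ}, {r} × {δ}, {r} × {γ, δ}, {r, s} × {γ}, {r, s} × {δ}, {q, r, s} × {γ}, {q, r, s} × {δ}, {r, s} × {γ, δ}, {q, r, s} × {γ, δ}}; |τ_{X×Y}| = 16.

Enumerate products U × V with U ∈ τ_X, V ∈ τ_Y (deduplicated):
  ∅ × ∅ = {} (∅)
  {r} × {γ} = {(r,γ)}
  {r} × {δ} = {(r,δ)}
  {r} × {γ, δ} = {(r,γ), (r,δ)}
  {r, s} × {γ} = {(r,γ), (s,γ)}
  {r, s} × {δ} = {(r,δ), (s,δ)}
  {q, r, s} × {γ} = {(q,γ), (r,γ), (s,γ)}
  {q, r, s} × {δ} = {(q,δ), (r,δ), (s,δ)}
  {r, s} × {γ, δ} = {(r,γ), (r,δ), (s,γ), (s,δ)}
  {q, r, s} × {γ, δ} = {(q,γ), (q,δ), (r,γ), (r,δ), (s,γ), (s,δ)}
These 10 distinct sets form the basis B.
Close under arbitrary unions to get τ_{X×Y}; counting gives |τ_{X×Y}| = 16.


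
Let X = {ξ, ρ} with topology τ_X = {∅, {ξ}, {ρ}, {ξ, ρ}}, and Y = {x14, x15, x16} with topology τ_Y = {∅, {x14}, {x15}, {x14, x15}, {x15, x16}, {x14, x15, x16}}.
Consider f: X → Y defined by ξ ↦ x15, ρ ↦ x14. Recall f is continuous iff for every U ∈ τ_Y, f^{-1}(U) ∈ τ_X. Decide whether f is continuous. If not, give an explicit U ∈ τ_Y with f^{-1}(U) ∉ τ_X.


f IS continuous.

Compute f^{-1}(U) for each U ∈ τ_Y:
  U = ∅: f^{-1}(U) = ∅ ∈ τ_X ✓.
  U = {x14}: f^{-1}(U) = {ρ} ∈ τ_X ✓.
  U = {x15}: f^{-1}(U) = {ξ} ∈ τ_X ✓.
  U = {x14, x15}: f^{-1}(U) = {ξ, ρ} ∈ τ_X ✓.
  U = {x15, x16}: f^{-1}(U) = {ξ} ∈ τ_X ✓.
  U = {x14, x15, x16}: f^{-1}(U) = {ξ, ρ} ∈ τ_X ✓.
Every preimage lies in τ_X, so f IS continuous.


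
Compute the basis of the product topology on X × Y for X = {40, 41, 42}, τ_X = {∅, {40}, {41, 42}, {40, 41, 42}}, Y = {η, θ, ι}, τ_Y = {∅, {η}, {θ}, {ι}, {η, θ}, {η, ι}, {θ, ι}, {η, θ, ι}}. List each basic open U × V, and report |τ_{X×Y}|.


Basis B = {∅ × ∅, {40} × {η}, {40} × {θ}, {40} × {ι}, {40} × {η, θ}, {40} × {η, ι}, {40} × {θ, ι}, {41, 42} × {η}, {41, 42} × {θ}, {41, 42} × {ι}, {40} × {η, θ, ι}, {40, 41, 42} × {η}, {40, 41, 42} × {θ}, {40, 41, 42} × {ι}, {41, 42} × {η, θ}, {41, 42} × {η, ι}, {41, 42} × {θ, ι}, {40, 41, 42} × {η, θ}, {40, 41, 42} × {η, ι}, {40, 41, 42} × {θ, ι}, {41, 42} × {η, θ, ι}, {40, 41, 42} × {η, θ, ι}}; |τ_{X×Y}| = 64.

Enumerate products U × V with U ∈ τ_X, V ∈ τ_Y (deduplicated):
  ∅ × ∅ = {} (∅)
  {40} × {η} = {(40,η)}
  {40} × {θ} = {(40,θ)}
  {40} × {ι} = {(40,ι)}
  {40} × {η, θ} = {(40,η), (40,θ)}
  {40} × {η, ι} = {(40,η), (40,ι)}
  {40} × {θ, ι} = {(40,θ), (40,ι)}
  {41, 42} × {η} = {(41,η), (42,η)}
  {41, 42} × {θ} = {(41,θ), (42,θ)}
  {41, 42} × {ι} = {(41,ι), (42,ι)}
  {40} × {η, θ, ι} = {(40,η), (40,θ), (40,ι)}
  {40, 41, 42} × {η} = {(40,η), (41,η), (42,η)}
  {40, 41, 42} × {θ} = {(40,θ), (41,θ), (42,θ)}
  {40, 41, 42} × {ι} = {(40,ι), (41,ι), (42,ι)}
  {41, 42} × {η, θ} = {(41,η), (41,θ), (42,η), (42,θ)}
  {41, 42} × {η, ι} = {(41,η), (41,ι), (42,η), (42,ι)}
  {41, 42} × {θ, ι} = {(41,θ), (41,ι), (42,θ), (42,ι)}
  {40, 41, 42} × {η, θ} = {(40,η), (40,θ), (41,η), (41,θ), (42,η), (42,θ)}
  {40, 41, 42} × {η, ι} = {(40,η), (40,ι), (41,η), (41,ι), (42,η), (42,ι)}
  {40, 41, 42} × {θ, ι} = {(40,θ), (40,ι), (41,θ), (41,ι), (42,θ), (42,ι)}
  {41, 42} × {η, θ, ι} = {(41,η), (41,θ), (41,ι), (42,η), (42,θ), (42,ι)}
  {40, 41, 42} × {η, θ, ι} = {(40,η), (40,θ), (40,ι), (41,η), (41,θ), (41,ι), (42,η), (42,θ), (42,ι)}
These 22 distinct sets form the basis B.
Close under arbitrary unions to get τ_{X×Y}; counting gives |τ_{X×Y}| = 64.


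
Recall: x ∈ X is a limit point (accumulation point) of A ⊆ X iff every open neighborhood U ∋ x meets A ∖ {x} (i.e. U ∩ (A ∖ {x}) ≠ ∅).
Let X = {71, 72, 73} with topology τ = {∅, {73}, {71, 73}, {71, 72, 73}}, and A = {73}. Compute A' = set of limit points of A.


A' = {71, 72}

For each x ∈ X, list the open sets U ∈ τ with x ∈ U, then check whether U ∩ (A ∖ {x}) ≠ ∅ for every such U.
  x = 71: opens ∋ x are {71, 73}, {71, 72, 73}; each meets A ∖ {71}, so x IS a limit point.
  x = 72: opens ∋ x are {71, 72, 73}; each meets A ∖ {72}, so x IS a limit point.
  x = 73: open {73} ∋ x has {73} ∩ (A ∖ {73}) = ∅, so x is NOT a limit point.
Collecting: A' = {71, 72}.


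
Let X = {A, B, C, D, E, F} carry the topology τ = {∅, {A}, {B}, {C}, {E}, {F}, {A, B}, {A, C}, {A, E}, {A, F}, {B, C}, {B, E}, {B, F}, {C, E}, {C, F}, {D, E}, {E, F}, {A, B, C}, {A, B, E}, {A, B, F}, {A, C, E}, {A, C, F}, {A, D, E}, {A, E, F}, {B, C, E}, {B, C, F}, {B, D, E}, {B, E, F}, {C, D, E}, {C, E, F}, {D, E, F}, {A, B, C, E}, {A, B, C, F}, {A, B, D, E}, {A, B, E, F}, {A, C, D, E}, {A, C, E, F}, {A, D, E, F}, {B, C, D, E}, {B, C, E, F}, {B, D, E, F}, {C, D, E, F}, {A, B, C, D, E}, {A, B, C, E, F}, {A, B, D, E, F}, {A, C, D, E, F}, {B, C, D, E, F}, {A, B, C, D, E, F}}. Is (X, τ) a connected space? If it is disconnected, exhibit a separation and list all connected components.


(X, τ) is disconnected; components = [{A}, {B}, {C}, {F}, {D, E}].

Find clopen sets (U ∈ τ with X ∖ U ∈ τ):
  U = ∅, X ∖ U = {A, B, C, D, E, F} — both open, so U is clopen.
  U = {A}, X ∖ U = {B, C, D, E, F} — both open, so U is clopen.
  U = {B}, X ∖ U = {A, C, D, E, F} — both open, so U is clopen.
  U = {C}, X ∖ U = {A, B, D, E, F} — both open, so U is clopen.
  U = {F}, X ∖ U = {A, B, C, D, E} — both open, so U is clopen.
  U = {A, B}, X ∖ U = {C, D, E, F} — both open, so U is clopen.
  U = {A, C}, X ∖ U = {B, D, E, F} — both open, so U is clopen.
  U = {A, F}, X ∖ U = {B, C, D, E} — both open, so U is clopen.
  U = {B, C}, X ∖ U = {A, D, E, F} — both open, so U is clopen.
  U = {B, F}, X ∖ U = {A, C, D, E} — both open, so U is clopen.
  U = {C, F}, X ∖ U = {A, B, D, E} — both open, so U is clopen.
  U = {D, E}, X ∖ U = {A, B, C, F} — both open, so U is clopen.
  U = {A, B, C}, X ∖ U = {D, E, F} — both open, so U is clopen.
  U = {A, B, F}, X ∖ U = {C, D, E} — both open, so U is clopen.
  U = {A, C, F}, X ∖ U = {B, D, E} — both open, so U is clopen.
  U = {A, D, E}, X ∖ U = {B, C, F} — both open, so U is clopen.
  U = {B, C, F}, X ∖ U = {A, D, E} — both open, so U is clopen.
  U = {B, D, E}, X ∖ U = {A, C, F} — both open, so U is clopen.
  U = {C, D, E}, X ∖ U = {A, B, F} — both open, so U is clopen.
  U = {D, E, F}, X ∖ U = {A, B, C} — both open, so U is clopen.
  U = {A, B, C, F}, X ∖ U = {D, E} — both open, so U is clopen.
  U = {A, B, D, E}, X ∖ U = {C, F} — both open, so U is clopen.
  U = {A, C, D, E}, X ∖ U = {B, F} — both open, so U is clopen.
  U = {A, D, E, F}, X ∖ U = {B, C} — both open, so U is clopen.
  U = {B, C, D, E}, X ∖ U = {A, F} — both open, so U is clopen.
  U = {B, D, E, F}, X ∖ U = {A, C} — both open, so U is clopen.
  U = {C, D, E, F}, X ∖ U = {A, B} — both open, so U is clopen.
  U = {A, B, C, D, E}, X ∖ U = {F} — both open, so U is clopen.
  U = {A, B, D, E, F}, X ∖ U = {C} — both open, so U is clopen.
  U = {A, C, D, E, F}, X ∖ U = {B} — both open, so U is clopen.
  U = {B, C, D, E, F}, X ∖ U = {A} — both open, so U is clopen.
  U = {A, B, C, D, E, F}, X ∖ U = ∅ — both open, so U is clopen.
Nontrivial clopen(s) exist: e.g. {A, B, F}. So (X, τ) is disconnected.
Compute connected components by grouping points that agree on all clopens:
  component: {A}
  component: {B}
  component: {C}
  component: {F}
  component: {D, E}
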